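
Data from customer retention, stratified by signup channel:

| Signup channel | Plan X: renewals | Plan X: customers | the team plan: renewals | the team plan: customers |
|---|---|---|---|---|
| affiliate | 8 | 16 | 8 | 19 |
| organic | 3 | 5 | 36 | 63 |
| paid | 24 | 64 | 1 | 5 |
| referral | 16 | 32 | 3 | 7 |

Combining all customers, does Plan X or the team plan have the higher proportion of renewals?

Affiliate: Plan X 8/16 = 50.0%, the team plan 8/19 = 42.1% → Plan X
Organic: Plan X 3/5 = 60.0%, the team plan 36/63 = 57.1% → Plan X
Paid: Plan X 24/64 = 37.5%, the team plan 1/5 = 20.0% → Plan X
Referral: Plan X 16/32 = 50.0%, the team plan 3/7 = 42.9% → Plan X
Overall: Plan X 51/117 = 43.6%, the team plan 48/94 = 51.1% → the team plan
(Plan X wins every signup group but the team plan wins overall — Plan X's customers skew toward the low-rate paid group.)

the team plan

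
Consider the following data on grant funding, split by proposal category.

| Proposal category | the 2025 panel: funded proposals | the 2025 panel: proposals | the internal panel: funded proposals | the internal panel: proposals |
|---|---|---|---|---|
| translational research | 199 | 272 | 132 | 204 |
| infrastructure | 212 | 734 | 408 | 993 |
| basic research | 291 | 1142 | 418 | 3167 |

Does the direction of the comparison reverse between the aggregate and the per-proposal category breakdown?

Translational research: the 2025 panel 199/272 = 73.2%, the internal panel 132/204 = 64.7% → the 2025 panel
Infrastructure: the 2025 panel 212/734 = 28.9%, the internal panel 408/993 = 41.1% → the internal panel
Basic research: the 2025 panel 291/1142 = 25.5%, the internal panel 418/3167 = 13.2% → the 2025 panel
Overall: the 2025 panel 702/2148 = 32.7%, the internal panel 958/4364 = 22.0% → the 2025 panel
Neither sweeps: the 2025 panel wins 2 of 3 groups, the internal panel wins 1. The 2025 panel wins overall but not every group — no Simpson reversal.

No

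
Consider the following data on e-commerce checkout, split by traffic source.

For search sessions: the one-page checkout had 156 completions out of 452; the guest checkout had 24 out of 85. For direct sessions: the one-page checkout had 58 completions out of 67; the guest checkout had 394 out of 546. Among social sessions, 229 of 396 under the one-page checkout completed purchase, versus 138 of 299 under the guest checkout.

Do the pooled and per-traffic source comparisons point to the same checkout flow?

No

Search: the one-page checkout 156/452 = 34.5%, the guest checkout 24/85 = 28.2% → the one-page checkout
Direct: the one-page checkout 58/67 = 86.6%, the guest checkout 394/546 = 72.2% → the one-page checkout
Social: the one-page checkout 229/396 = 57.8%, the guest checkout 138/299 = 46.2% → the one-page checkout
Overall: the one-page checkout 443/915 = 48.4%, the guest checkout 556/930 = 59.8% → the guest checkout
The one-page checkout wins each traffic group but the guest checkout wins overall — the comparison reverses. The one-page checkout's sessions skew toward search, which has a lower base rate.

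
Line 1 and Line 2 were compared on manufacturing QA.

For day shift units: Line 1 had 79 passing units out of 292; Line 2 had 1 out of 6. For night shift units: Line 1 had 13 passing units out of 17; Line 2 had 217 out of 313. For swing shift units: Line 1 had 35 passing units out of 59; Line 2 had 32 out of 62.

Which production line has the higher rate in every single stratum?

Line 1

Day shift: Line 1 79/292 = 27.1%, Line 2 1/6 = 16.7% → Line 1
Night shift: Line 1 13/17 = 76.5%, Line 2 217/313 = 69.3% → Line 1
Swing shift: Line 1 35/59 = 59.3%, Line 2 32/62 = 51.6% → Line 1
Line 1 has the higher rate in all 3 groups.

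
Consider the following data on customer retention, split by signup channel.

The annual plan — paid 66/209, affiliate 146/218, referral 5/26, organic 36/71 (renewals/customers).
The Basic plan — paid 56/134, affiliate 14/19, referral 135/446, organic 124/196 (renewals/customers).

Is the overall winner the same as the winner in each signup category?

No

Paid: the annual plan 66/209 = 31.6%, the Basic plan 56/134 = 41.8% → the Basic plan
Affiliate: the annual plan 146/218 = 67.0%, the Basic plan 14/19 = 73.7% → the Basic plan
Referral: the annual plan 5/26 = 19.2%, the Basic plan 135/446 = 30.3% → the Basic plan
Organic: the annual plan 36/71 = 50.7%, the Basic plan 124/196 = 63.3% → the Basic plan
Overall: the annual plan 253/524 = 48.3%, the Basic plan 329/795 = 41.4% → the annual plan
The Basic plan wins each signup group but the annual plan wins overall — the comparison reverses. The Basic plan's customers skew toward referral, which has a lower base rate.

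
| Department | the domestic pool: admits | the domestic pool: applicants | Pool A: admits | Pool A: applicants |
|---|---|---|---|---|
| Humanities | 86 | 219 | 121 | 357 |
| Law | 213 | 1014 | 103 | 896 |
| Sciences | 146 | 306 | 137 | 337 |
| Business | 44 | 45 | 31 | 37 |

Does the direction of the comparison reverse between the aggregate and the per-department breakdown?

No

Humanities: the domestic pool 86/219 = 39.3%, Pool A 121/357 = 33.9% → the domestic pool
Law: the domestic pool 213/1014 = 21.0%, Pool A 103/896 = 11.5% → the domestic pool
Sciences: the domestic pool 146/306 = 47.7%, Pool A 137/337 = 40.7% → the domestic pool
Business: the domestic pool 44/45 = 97.8%, Pool A 31/37 = 83.8% → the domestic pool
Overall: the domestic pool 489/1584 = 30.9%, Pool A 392/1627 = 24.1% → the domestic pool
The domestic pool wins overall and in every department group — no reversal.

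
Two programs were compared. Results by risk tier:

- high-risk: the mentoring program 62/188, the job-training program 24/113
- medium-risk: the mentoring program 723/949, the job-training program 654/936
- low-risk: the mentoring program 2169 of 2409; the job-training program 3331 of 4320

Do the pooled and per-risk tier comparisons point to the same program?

Yes

High-risk: the mentoring program 62/188 = 33.0%, the job-training program 24/113 = 21.2% → the mentoring program
Medium-risk: the mentoring program 723/949 = 76.2%, the job-training program 654/936 = 69.9% → the mentoring program
Low-risk: the mentoring program 2169/2409 = 90.0%, the job-training program 3331/4320 = 77.1% → the mentoring program
Overall: the mentoring program 2954/3546 = 83.3%, the job-training program 4009/5369 = 74.7% → the mentoring program
The mentoring program wins overall and in every risk group — no reversal.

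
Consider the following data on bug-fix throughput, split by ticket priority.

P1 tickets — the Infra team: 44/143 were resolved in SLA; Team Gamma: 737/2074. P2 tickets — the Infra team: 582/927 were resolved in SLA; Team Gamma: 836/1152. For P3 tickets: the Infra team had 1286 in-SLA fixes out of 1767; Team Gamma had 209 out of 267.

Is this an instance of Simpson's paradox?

Yes

P1: the Infra team 44/143 = 30.8%, Team Gamma 737/2074 = 35.5% → Team Gamma
P2: the Infra team 582/927 = 62.8%, Team Gamma 836/1152 = 72.6% → Team Gamma
P3: the Infra team 1286/1767 = 72.8%, Team Gamma 209/267 = 78.3% → Team Gamma
Overall: the Infra team 1912/2837 = 67.4%, Team Gamma 1782/3493 = 51.0% → the Infra team
Team Gamma wins each ticket group but the Infra team wins overall — the comparison reverses. Team Gamma's tickets skew toward P1, which has a lower base rate.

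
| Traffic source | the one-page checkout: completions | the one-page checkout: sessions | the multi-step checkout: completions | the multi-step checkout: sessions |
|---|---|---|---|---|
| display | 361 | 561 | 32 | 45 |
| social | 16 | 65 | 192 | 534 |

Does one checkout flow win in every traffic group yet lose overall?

Yes

Display: the one-page checkout 361/561 = 64.3%, the multi-step checkout 32/45 = 71.1% → the multi-step checkout
Social: the one-page checkout 16/65 = 24.6%, the multi-step checkout 192/534 = 36.0% → the multi-step checkout
Overall: the one-page checkout 377/626 = 60.2%, the multi-step checkout 224/579 = 38.7% → the one-page checkout
The multi-step checkout wins each traffic group but the one-page checkout wins overall — the comparison reverses. The multi-step checkout's sessions skew toward social, which has a lower base rate.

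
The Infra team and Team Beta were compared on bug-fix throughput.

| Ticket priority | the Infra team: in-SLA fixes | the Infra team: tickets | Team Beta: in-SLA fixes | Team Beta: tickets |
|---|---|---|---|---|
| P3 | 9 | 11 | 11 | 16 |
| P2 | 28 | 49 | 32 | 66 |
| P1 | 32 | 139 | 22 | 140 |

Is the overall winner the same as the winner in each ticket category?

Yes

P3: the Infra team 9/11 = 81.8%, Team Beta 11/16 = 68.8% → the Infra team
P2: the Infra team 28/49 = 57.1%, Team Beta 32/66 = 48.5% → the Infra team
P1: the Infra team 32/139 = 23.0%, Team Beta 22/140 = 15.7% → the Infra team
Overall: the Infra team 69/199 = 34.7%, Team Beta 65/222 = 29.3% → the Infra team
The Infra team wins overall and in every ticket group — no reversal.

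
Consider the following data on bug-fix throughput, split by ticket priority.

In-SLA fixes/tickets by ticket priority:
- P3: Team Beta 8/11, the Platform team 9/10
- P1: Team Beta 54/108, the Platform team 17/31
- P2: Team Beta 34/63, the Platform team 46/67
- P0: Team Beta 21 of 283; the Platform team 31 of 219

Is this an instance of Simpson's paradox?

P3: Team Beta 8/11 = 72.7%, the Platform team 9/10 = 90.0% → the Platform team
P1: Team Beta 54/108 = 50.0%, the Platform team 17/31 = 54.8% → the Platform team
P2: Team Beta 34/63 = 54.0%, the Platform team 46/67 = 68.7% → the Platform team
P0: Team Beta 21/283 = 7.4%, the Platform team 31/219 = 14.2% → the Platform team
Overall: Team Beta 117/465 = 25.2%, the Platform team 103/327 = 31.5% → the Platform team
The Platform team wins overall and in every ticket group — no reversal.

No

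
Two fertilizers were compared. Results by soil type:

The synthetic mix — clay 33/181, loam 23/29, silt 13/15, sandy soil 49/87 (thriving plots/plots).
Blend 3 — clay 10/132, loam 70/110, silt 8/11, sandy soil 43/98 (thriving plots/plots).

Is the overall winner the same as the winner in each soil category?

Clay: the synthetic mix 33/181 = 18.2%, Blend 3 10/132 = 7.6% → the synthetic mix
Loam: the synthetic mix 23/29 = 79.3%, Blend 3 70/110 = 63.6% → the synthetic mix
Silt: the synthetic mix 13/15 = 86.7%, Blend 3 8/11 = 72.7% → the synthetic mix
Sandy soil: the synthetic mix 49/87 = 56.3%, Blend 3 43/98 = 43.9% → the synthetic mix
Overall: the synthetic mix 118/312 = 37.8%, Blend 3 131/351 = 37.3% → the synthetic mix
The synthetic mix wins overall and in every soil group — no reversal.

Yes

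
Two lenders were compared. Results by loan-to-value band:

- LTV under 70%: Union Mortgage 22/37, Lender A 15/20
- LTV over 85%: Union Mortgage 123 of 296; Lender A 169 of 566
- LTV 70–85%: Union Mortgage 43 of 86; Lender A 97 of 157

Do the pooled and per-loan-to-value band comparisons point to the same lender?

LTV under 70%: Union Mortgage 22/37 = 59.5%, Lender A 15/20 = 75.0% → Lender A
LTV over 85%: Union Mortgage 123/296 = 41.6%, Lender A 169/566 = 29.9% → Union Mortgage
LTV 70–85%: Union Mortgage 43/86 = 50.0%, Lender A 97/157 = 61.8% → Lender A
Overall: Union Mortgage 188/419 = 44.9%, Lender A 281/743 = 37.8% → Union Mortgage
Neither sweeps: Union Mortgage wins 1 of 3 groups, Lender A wins 2. Union Mortgage wins overall but not every group — no Simpson reversal.

No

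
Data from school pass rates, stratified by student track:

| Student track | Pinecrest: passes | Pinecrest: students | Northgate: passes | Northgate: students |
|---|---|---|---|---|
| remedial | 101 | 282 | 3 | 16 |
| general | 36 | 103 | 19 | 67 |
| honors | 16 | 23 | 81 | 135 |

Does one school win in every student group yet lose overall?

Yes

Remedial: Pinecrest 101/282 = 35.8%, Northgate 3/16 = 18.8% → Pinecrest
General: Pinecrest 36/103 = 35.0%, Northgate 19/67 = 28.4% → Pinecrest
Honors: Pinecrest 16/23 = 69.6%, Northgate 81/135 = 60.0% → Pinecrest
Overall: Pinecrest 153/408 = 37.5%, Northgate 103/218 = 47.2% → Northgate
Pinecrest wins each student group but Northgate wins overall — the comparison reverses. Pinecrest's students skew toward remedial, which has a lower base rate.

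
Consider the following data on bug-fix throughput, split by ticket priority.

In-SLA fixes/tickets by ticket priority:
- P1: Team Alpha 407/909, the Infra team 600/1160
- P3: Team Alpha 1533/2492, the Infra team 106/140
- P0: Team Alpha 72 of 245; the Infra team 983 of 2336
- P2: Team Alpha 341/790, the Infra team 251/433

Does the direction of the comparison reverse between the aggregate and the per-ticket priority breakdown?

Yes

P1: Team Alpha 407/909 = 44.8%, the Infra team 600/1160 = 51.7% → the Infra team
P3: Team Alpha 1533/2492 = 61.5%, the Infra team 106/140 = 75.7% → the Infra team
P0: Team Alpha 72/245 = 29.4%, the Infra team 983/2336 = 42.1% → the Infra team
P2: Team Alpha 341/790 = 43.2%, the Infra team 251/433 = 58.0% → the Infra team
Overall: Team Alpha 2353/4436 = 53.0%, the Infra team 1940/4069 = 47.7% → Team Alpha
The Infra team wins each ticket group but Team Alpha wins overall — the comparison reverses. The Infra team's tickets skew toward P0, which has a lower base rate.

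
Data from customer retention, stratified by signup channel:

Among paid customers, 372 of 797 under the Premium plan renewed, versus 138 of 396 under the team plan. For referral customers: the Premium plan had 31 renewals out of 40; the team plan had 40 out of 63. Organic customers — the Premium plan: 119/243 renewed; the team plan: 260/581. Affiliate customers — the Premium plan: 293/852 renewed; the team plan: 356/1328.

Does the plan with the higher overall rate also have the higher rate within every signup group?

Yes

Paid: the Premium plan 372/797 = 46.7%, the team plan 138/396 = 34.8% → the Premium plan
Referral: the Premium plan 31/40 = 77.5%, the team plan 40/63 = 63.5% → the Premium plan
Organic: the Premium plan 119/243 = 49.0%, the team plan 260/581 = 44.8% → the Premium plan
Affiliate: the Premium plan 293/852 = 34.4%, the team plan 356/1328 = 26.8% → the Premium plan
Overall: the Premium plan 815/1932 = 42.2%, the team plan 794/2368 = 33.5% → the Premium plan
The Premium plan wins overall and in every signup group — no reversal.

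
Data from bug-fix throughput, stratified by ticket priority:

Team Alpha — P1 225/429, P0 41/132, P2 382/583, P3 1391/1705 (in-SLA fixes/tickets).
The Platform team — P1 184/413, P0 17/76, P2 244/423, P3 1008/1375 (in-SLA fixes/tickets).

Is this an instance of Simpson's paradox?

No

P1: Team Alpha 225/429 = 52.4%, the Platform team 184/413 = 44.6% → Team Alpha
P0: Team Alpha 41/132 = 31.1%, the Platform team 17/76 = 22.4% → Team Alpha
P2: Team Alpha 382/583 = 65.5%, the Platform team 244/423 = 57.7% → Team Alpha
P3: Team Alpha 1391/1705 = 81.6%, the Platform team 1008/1375 = 73.3% → Team Alpha
Overall: Team Alpha 2039/2849 = 71.6%, the Platform team 1453/2287 = 63.5% → Team Alpha
Team Alpha wins overall and in every ticket group — no reversal.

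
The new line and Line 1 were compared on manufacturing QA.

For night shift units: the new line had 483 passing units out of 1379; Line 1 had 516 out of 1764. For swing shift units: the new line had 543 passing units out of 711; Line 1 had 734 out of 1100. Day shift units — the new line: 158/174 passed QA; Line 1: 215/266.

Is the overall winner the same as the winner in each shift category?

Night shift: the new line 483/1379 = 35.0%, Line 1 516/1764 = 29.3% → the new line
Swing shift: the new line 543/711 = 76.4%, Line 1 734/1100 = 66.7% → the new line
Day shift: the new line 158/174 = 90.8%, Line 1 215/266 = 80.8% → the new line
Overall: the new line 1184/2264 = 52.3%, Line 1 1465/3130 = 46.8% → the new line
The new line wins overall and in every shift group — no reversal.

Yes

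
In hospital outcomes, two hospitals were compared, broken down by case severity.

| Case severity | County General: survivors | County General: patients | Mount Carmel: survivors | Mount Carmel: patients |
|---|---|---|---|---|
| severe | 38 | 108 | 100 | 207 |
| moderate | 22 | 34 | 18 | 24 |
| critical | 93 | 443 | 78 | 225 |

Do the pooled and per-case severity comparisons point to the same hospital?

Severe: County General 38/108 = 35.2%, Mount Carmel 100/207 = 48.3% → Mount Carmel
Moderate: County General 22/34 = 64.7%, Mount Carmel 18/24 = 75.0% → Mount Carmel
Critical: County General 93/443 = 21.0%, Mount Carmel 78/225 = 34.7% → Mount Carmel
Overall: County General 153/585 = 26.2%, Mount Carmel 196/456 = 43.0% → Mount Carmel
Mount Carmel wins overall and in every case group — no reversal.

Yes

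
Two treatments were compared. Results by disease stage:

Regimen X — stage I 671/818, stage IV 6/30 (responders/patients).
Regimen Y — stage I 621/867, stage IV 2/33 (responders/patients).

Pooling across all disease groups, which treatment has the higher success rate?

Stage I: Regimen X 671/818 = 82.0%, Regimen Y 621/867 = 71.6% → Regimen X
Stage IV: Regimen X 6/30 = 20.0%, Regimen Y 2/33 = 6.1% → Regimen X
Overall: Regimen X 677/848 = 79.8%, Regimen Y 623/900 = 69.2% → Regimen X

Regimen X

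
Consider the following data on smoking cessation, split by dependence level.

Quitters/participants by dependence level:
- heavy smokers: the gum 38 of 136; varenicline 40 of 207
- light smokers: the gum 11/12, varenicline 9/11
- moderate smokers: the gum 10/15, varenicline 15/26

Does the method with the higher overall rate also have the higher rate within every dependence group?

Yes

Heavy smokers: the gum 38/136 = 27.9%, varenicline 40/207 = 19.3% → the gum
Light smokers: the gum 11/12 = 91.7%, varenicline 9/11 = 81.8% → the gum
Moderate smokers: the gum 10/15 = 66.7%, varenicline 15/26 = 57.7% → the gum
Overall: the gum 59/163 = 36.2%, varenicline 64/244 = 26.2% → the gum
The gum wins overall and in every dependence group — no reversal.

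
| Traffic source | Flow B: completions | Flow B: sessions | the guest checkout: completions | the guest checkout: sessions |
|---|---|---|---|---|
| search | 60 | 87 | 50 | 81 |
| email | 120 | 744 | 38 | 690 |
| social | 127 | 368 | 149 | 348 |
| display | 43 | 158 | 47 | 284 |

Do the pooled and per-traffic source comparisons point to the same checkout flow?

No

Search: Flow B 60/87 = 69.0%, the guest checkout 50/81 = 61.7% → Flow B
Email: Flow B 120/744 = 16.1%, the guest checkout 38/690 = 5.5% → Flow B
Social: Flow B 127/368 = 34.5%, the guest checkout 149/348 = 42.8% → the guest checkout
Display: Flow B 43/158 = 27.2%, the guest checkout 47/284 = 16.5% → Flow B
Overall: Flow B 350/1357 = 25.8%, the guest checkout 284/1403 = 20.2% → Flow B
Neither sweeps: Flow B wins 3 of 4 groups, the guest checkout wins 1. Flow B wins overall but not every group — no Simpson reversal.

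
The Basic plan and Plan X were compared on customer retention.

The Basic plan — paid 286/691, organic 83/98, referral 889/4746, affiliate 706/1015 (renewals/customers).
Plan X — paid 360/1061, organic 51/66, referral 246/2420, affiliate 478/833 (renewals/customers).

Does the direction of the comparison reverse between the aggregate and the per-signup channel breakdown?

Paid: the Basic plan 286/691 = 41.4%, Plan X 360/1061 = 33.9% → the Basic plan
Organic: the Basic plan 83/98 = 84.7%, Plan X 51/66 = 77.3% → the Basic plan
Referral: the Basic plan 889/4746 = 18.7%, Plan X 246/2420 = 10.2% → the Basic plan
Affiliate: the Basic plan 706/1015 = 69.6%, Plan X 478/833 = 57.4% → the Basic plan
Overall: the Basic plan 1964/6550 = 30.0%, Plan X 1135/4380 = 25.9% → the Basic plan
The Basic plan wins overall and in every signup group — no reversal.

No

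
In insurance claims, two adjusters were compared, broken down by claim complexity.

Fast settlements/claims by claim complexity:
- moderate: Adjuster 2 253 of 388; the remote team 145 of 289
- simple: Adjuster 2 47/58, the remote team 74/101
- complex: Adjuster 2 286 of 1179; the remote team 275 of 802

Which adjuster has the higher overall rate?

the remote team

Moderate: Adjuster 2 253/388 = 65.2%, the remote team 145/289 = 50.2% → Adjuster 2
Simple: Adjuster 2 47/58 = 81.0%, the remote team 74/101 = 73.3% → Adjuster 2
Complex: Adjuster 2 286/1179 = 24.3%, the remote team 275/802 = 34.3% → the remote team
Overall: Adjuster 2 586/1625 = 36.1%, the remote team 494/1192 = 41.4% → the remote team
(Neither sweeps every claim group, but the remote team has the higher pooled rate.)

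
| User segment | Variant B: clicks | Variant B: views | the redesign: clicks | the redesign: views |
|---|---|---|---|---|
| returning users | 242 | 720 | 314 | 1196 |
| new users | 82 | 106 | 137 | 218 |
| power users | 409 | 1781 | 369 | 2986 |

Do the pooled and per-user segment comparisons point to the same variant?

Returning users: Variant B 242/720 = 33.6%, the redesign 314/1196 = 26.3% → Variant B
New users: Variant B 82/106 = 77.4%, the redesign 137/218 = 62.8% → Variant B
Power users: Variant B 409/1781 = 23.0%, the redesign 369/2986 = 12.4% → Variant B
Overall: Variant B 733/2607 = 28.1%, the redesign 820/4400 = 18.6% → Variant B
Variant B wins overall and in every user group — no reversal.

Yes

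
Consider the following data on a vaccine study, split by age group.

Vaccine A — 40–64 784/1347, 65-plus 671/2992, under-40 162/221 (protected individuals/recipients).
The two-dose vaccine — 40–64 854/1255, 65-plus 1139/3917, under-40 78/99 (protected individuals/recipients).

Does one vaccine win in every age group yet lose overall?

No

40–64: Vaccine A 784/1347 = 58.2%, the two-dose vaccine 854/1255 = 68.0% → the two-dose vaccine
65-plus: Vaccine A 671/2992 = 22.4%, the two-dose vaccine 1139/3917 = 29.1% → the two-dose vaccine
Under-40: Vaccine A 162/221 = 73.3%, the two-dose vaccine 78/99 = 78.8% → the two-dose vaccine
Overall: Vaccine A 1617/4560 = 35.5%, the two-dose vaccine 2071/5271 = 39.3% → the two-dose vaccine
The two-dose vaccine wins overall and in every age group — no reversal.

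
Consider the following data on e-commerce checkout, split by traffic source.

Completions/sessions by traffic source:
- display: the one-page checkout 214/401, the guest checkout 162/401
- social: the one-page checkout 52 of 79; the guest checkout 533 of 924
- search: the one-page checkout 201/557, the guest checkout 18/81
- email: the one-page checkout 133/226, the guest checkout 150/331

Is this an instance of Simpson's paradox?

Yes

Display: the one-page checkout 214/401 = 53.4%, the guest checkout 162/401 = 40.4% → the one-page checkout
Social: the one-page checkout 52/79 = 65.8%, the guest checkout 533/924 = 57.7% → the one-page checkout
Search: the one-page checkout 201/557 = 36.1%, the guest checkout 18/81 = 22.2% → the one-page checkout
Email: the one-page checkout 133/226 = 58.8%, the guest checkout 150/331 = 45.3% → the one-page checkout
Overall: the one-page checkout 600/1263 = 47.5%, the guest checkout 863/1737 = 49.7% → the guest checkout
The one-page checkout wins each traffic group but the guest checkout wins overall — the comparison reverses. The one-page checkout's sessions skew toward search, which has a lower base rate.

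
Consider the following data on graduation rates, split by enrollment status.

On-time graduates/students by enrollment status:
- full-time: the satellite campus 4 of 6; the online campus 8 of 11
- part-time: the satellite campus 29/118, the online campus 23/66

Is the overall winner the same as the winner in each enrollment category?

Full-time: the satellite campus 4/6 = 66.7%, the online campus 8/11 = 72.7% → the online campus
Part-time: the satellite campus 29/118 = 24.6%, the online campus 23/66 = 34.8% → the online campus
Overall: the satellite campus 33/124 = 26.6%, the online campus 31/77 = 40.3% → the online campus
The online campus wins overall and in every enrollment group — no reversal.

Yes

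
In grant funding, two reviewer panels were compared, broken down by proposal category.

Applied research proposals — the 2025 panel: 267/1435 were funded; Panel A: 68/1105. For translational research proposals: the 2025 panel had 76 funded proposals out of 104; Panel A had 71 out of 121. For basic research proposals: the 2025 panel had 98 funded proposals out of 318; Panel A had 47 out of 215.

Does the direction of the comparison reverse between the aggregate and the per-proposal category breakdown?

No

Applied research: the 2025 panel 267/1435 = 18.6%, Panel A 68/1105 = 6.2% → the 2025 panel
Translational research: the 2025 panel 76/104 = 73.1%, Panel A 71/121 = 58.7% → the 2025 panel
Basic research: the 2025 panel 98/318 = 30.8%, Panel A 47/215 = 21.9% → the 2025 panel
Overall: the 2025 panel 441/1857 = 23.7%, Panel A 186/1441 = 12.9% → the 2025 panel
The 2025 panel wins overall and in every proposal group — no reversal.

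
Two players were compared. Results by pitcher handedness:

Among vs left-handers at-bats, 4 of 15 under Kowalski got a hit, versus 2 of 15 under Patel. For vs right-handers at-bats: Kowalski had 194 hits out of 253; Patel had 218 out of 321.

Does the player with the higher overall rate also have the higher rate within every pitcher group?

Yes

Vs left-handers: Kowalski 4/15 = 26.7%, Patel 2/15 = 13.3% → Kowalski
Vs right-handers: Kowalski 194/253 = 76.7%, Patel 218/321 = 67.9% → Kowalski
Overall: Kowalski 198/268 = 73.9%, Patel 220/336 = 65.5% → Kowalski
Kowalski wins overall and in every pitcher group — no reversal.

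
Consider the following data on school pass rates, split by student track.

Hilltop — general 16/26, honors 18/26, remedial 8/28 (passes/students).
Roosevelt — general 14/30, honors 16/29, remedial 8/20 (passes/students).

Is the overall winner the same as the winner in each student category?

General: Hilltop 16/26 = 61.5%, Roosevelt 14/30 = 46.7% → Hilltop
Honors: Hilltop 18/26 = 69.2%, Roosevelt 16/29 = 55.2% → Hilltop
Remedial: Hilltop 8/28 = 28.6%, Roosevelt 8/20 = 40.0% → Roosevelt
Overall: Hilltop 42/80 = 52.5%, Roosevelt 38/79 = 48.1% → Hilltop
Neither sweeps: Hilltop wins 2 of 3 groups, Roosevelt wins 1. Hilltop wins overall but not every group — no Simpson reversal.

No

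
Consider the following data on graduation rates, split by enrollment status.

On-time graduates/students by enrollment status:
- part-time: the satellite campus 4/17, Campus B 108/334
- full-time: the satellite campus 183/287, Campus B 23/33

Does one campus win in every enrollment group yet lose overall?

Part-time: the satellite campus 4/17 = 23.5%, Campus B 108/334 = 32.3% → Campus B
Full-time: the satellite campus 183/287 = 63.8%, Campus B 23/33 = 69.7% → Campus B
Overall: the satellite campus 187/304 = 61.5%, Campus B 131/367 = 35.7% → the satellite campus
Campus B wins each enrollment group but the satellite campus wins overall — the comparison reverses. Campus B's students skew toward part-time, which has a lower base rate.

Yes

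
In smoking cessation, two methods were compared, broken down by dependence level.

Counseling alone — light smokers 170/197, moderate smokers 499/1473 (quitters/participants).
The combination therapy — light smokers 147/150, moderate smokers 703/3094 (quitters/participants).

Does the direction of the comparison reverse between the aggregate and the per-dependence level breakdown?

No

Light smokers: counseling alone 170/197 = 86.3%, the combination therapy 147/150 = 98.0% → the combination therapy
Moderate smokers: counseling alone 499/1473 = 33.9%, the combination therapy 703/3094 = 22.7% → counseling alone
Overall: counseling alone 669/1670 = 40.1%, the combination therapy 850/3244 = 26.2% → counseling alone
Neither sweeps: counseling alone wins 1 of 2 groups, the combination therapy wins 1. Counseling alone wins overall but not every group — no Simpson reversal.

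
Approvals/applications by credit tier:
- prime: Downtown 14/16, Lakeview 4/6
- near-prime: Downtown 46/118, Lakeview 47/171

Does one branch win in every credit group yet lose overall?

No

Prime: Downtown 14/16 = 87.5%, Lakeview 4/6 = 66.7% → Downtown
Near-prime: Downtown 46/118 = 39.0%, Lakeview 47/171 = 27.5% → Downtown
Overall: Downtown 60/134 = 44.8%, Lakeview 51/177 = 28.8% → Downtown
Downtown wins overall and in every credit group — no reversal.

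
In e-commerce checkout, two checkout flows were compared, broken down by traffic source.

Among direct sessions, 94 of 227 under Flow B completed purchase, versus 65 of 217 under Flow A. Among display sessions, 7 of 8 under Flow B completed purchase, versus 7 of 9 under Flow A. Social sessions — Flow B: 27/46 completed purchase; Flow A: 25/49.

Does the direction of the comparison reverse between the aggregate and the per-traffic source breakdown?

No

Direct: Flow B 94/227 = 41.4%, Flow A 65/217 = 30.0% → Flow B
Display: Flow B 7/8 = 87.5%, Flow A 7/9 = 77.8% → Flow B
Social: Flow B 27/46 = 58.7%, Flow A 25/49 = 51.0% → Flow B
Overall: Flow B 128/281 = 45.6%, Flow A 97/275 = 35.3% → Flow B
Flow B wins overall and in every traffic group — no reversal.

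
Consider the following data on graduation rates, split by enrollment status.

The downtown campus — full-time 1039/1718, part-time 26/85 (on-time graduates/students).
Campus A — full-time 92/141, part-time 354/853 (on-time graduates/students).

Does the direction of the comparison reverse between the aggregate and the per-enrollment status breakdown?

Full-time: the downtown campus 1039/1718 = 60.5%, Campus A 92/141 = 65.2% → Campus A
Part-time: the downtown campus 26/85 = 30.6%, Campus A 354/853 = 41.5% → Campus A
Overall: the downtown campus 1065/1803 = 59.1%, Campus A 446/994 = 44.9% → the downtown campus
Campus A wins each enrollment group but the downtown campus wins overall — the comparison reverses. Campus A's students skew toward part-time, which has a lower base rate.

Yes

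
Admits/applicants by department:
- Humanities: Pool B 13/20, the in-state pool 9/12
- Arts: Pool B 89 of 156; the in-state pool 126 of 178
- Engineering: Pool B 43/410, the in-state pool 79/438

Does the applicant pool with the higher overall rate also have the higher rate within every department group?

Yes

Humanities: Pool B 13/20 = 65.0%, the in-state pool 9/12 = 75.0% → the in-state pool
Arts: Pool B 89/156 = 57.1%, the in-state pool 126/178 = 70.8% → the in-state pool
Engineering: Pool B 43/410 = 10.5%, the in-state pool 79/438 = 18.0% → the in-state pool
Overall: Pool B 145/586 = 24.7%, the in-state pool 214/628 = 34.1% → the in-state pool
The in-state pool wins overall and in every department group — no reversal.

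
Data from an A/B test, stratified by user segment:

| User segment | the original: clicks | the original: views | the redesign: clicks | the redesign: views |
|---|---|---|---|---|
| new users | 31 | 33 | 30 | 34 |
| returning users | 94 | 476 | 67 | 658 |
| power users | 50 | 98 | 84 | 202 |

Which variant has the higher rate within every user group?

New users: the original 31/33 = 93.9%, the redesign 30/34 = 88.2% → the original
Returning users: the original 94/476 = 19.7%, the redesign 67/658 = 10.2% → the original
Power users: the original 50/98 = 51.0%, the redesign 84/202 = 41.6% → the original
The original has the higher rate in all 3 groups.

the original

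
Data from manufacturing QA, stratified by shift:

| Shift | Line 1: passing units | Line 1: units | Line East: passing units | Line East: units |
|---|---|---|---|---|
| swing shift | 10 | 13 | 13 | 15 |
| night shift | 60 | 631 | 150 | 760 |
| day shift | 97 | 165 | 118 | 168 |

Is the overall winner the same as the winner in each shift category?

Yes

Swing shift: Line 1 10/13 = 76.9%, Line East 13/15 = 86.7% → Line East
Night shift: Line 1 60/631 = 9.5%, Line East 150/760 = 19.7% → Line East
Day shift: Line 1 97/165 = 58.8%, Line East 118/168 = 70.2% → Line East
Overall: Line 1 167/809 = 20.6%, Line East 281/943 = 29.8% → Line East
Line East wins overall and in every shift group — no reversal.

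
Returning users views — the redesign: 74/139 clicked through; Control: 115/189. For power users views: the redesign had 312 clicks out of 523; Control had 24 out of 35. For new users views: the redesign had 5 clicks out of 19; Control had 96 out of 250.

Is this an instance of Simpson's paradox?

Yes

Returning users: the redesign 74/139 = 53.2%, Control 115/189 = 60.8% → Control
Power users: the redesign 312/523 = 59.7%, Control 24/35 = 68.6% → Control
New users: the redesign 5/19 = 26.3%, Control 96/250 = 38.4% → Control
Overall: the redesign 391/681 = 57.4%, Control 235/474 = 49.6% → the redesign
Control wins each user group but the redesign wins overall — the comparison reverses. Control's views skew toward new users, which has a lower base rate.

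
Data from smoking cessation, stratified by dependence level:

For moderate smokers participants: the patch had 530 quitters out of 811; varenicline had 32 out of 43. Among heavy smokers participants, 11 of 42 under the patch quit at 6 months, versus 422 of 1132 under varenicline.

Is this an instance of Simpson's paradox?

Yes

Moderate smokers: the patch 530/811 = 65.4%, varenicline 32/43 = 74.4% → varenicline
Heavy smokers: the patch 11/42 = 26.2%, varenicline 422/1132 = 37.3% → varenicline
Overall: the patch 541/853 = 63.4%, varenicline 454/1175 = 38.6% → the patch
Varenicline wins each dependence group but the patch wins overall — the comparison reverses. Varenicline's participants skew toward heavy smokers, which has a lower base rate.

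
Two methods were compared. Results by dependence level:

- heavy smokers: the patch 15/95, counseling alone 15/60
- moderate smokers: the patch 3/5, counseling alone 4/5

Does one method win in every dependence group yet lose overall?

Heavy smokers: the patch 15/95 = 15.8%, counseling alone 15/60 = 25.0% → counseling alone
Moderate smokers: the patch 3/5 = 60.0%, counseling alone 4/5 = 80.0% → counseling alone
Overall: the patch 18/100 = 18.0%, counseling alone 19/65 = 29.2% → counseling alone
Counseling alone wins overall and in every dependence group — no reversal.

No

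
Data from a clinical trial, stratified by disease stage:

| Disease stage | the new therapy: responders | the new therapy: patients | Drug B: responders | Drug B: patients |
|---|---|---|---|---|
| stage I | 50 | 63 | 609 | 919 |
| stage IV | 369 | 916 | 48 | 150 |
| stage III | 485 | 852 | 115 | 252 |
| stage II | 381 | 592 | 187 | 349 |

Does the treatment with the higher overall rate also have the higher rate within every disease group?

No

Stage I: the new therapy 50/63 = 79.4%, Drug B 609/919 = 66.3% → the new therapy
Stage IV: the new therapy 369/916 = 40.3%, Drug B 48/150 = 32.0% → the new therapy
Stage III: the new therapy 485/852 = 56.9%, Drug B 115/252 = 45.6% → the new therapy
Stage II: the new therapy 381/592 = 64.4%, Drug B 187/349 = 53.6% → the new therapy
Overall: the new therapy 1285/2423 = 53.0%, Drug B 959/1670 = 57.4% → Drug B
The new therapy wins each disease group but Drug B wins overall — the comparison reverses. The new therapy's patients skew toward stage IV, which has a lower base rate.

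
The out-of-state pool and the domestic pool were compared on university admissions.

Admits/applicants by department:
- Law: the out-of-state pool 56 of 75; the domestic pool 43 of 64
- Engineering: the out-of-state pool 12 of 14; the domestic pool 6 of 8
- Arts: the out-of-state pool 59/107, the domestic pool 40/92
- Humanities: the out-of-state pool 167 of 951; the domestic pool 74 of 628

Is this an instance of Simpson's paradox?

No

Law: the out-of-state pool 56/75 = 74.7%, the domestic pool 43/64 = 67.2% → the out-of-state pool
Engineering: the out-of-state pool 12/14 = 85.7%, the domestic pool 6/8 = 75.0% → the out-of-state pool
Arts: the out-of-state pool 59/107 = 55.1%, the domestic pool 40/92 = 43.5% → the out-of-state pool
Humanities: the out-of-state pool 167/951 = 17.6%, the domestic pool 74/628 = 11.8% → the out-of-state pool
Overall: the out-of-state pool 294/1147 = 25.6%, the domestic pool 163/792 = 20.6% → the out-of-state pool
The out-of-state pool wins overall and in every department group — no reversal.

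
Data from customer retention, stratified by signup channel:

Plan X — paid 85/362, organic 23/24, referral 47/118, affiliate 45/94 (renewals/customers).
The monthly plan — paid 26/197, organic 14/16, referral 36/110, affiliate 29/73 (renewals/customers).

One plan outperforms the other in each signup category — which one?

Paid: Plan X 85/362 = 23.5%, the monthly plan 26/197 = 13.2% → Plan X
Organic: Plan X 23/24 = 95.8%, the monthly plan 14/16 = 87.5% → Plan X
Referral: Plan X 47/118 = 39.8%, the monthly plan 36/110 = 32.7% → Plan X
Affiliate: Plan X 45/94 = 47.9%, the monthly plan 29/73 = 39.7% → Plan X
Plan X has the higher rate in all 4 groups.

Plan X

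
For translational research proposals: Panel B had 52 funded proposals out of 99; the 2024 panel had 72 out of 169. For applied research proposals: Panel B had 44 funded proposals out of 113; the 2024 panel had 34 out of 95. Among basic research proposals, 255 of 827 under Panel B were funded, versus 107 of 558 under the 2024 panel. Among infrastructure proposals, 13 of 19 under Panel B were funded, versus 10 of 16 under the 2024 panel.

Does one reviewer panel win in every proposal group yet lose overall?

Translational research: Panel B 52/99 = 52.5%, the 2024 panel 72/169 = 42.6% → Panel B
Applied research: Panel B 44/113 = 38.9%, the 2024 panel 34/95 = 35.8% → Panel B
Basic research: Panel B 255/827 = 30.8%, the 2024 panel 107/558 = 19.2% → Panel B
Infrastructure: Panel B 13/19 = 68.4%, the 2024 panel 10/16 = 62.5% → Panel B
Overall: Panel B 364/1058 = 34.4%, the 2024 panel 223/838 = 26.6% → Panel B
Panel B wins overall and in every proposal group — no reversal.

No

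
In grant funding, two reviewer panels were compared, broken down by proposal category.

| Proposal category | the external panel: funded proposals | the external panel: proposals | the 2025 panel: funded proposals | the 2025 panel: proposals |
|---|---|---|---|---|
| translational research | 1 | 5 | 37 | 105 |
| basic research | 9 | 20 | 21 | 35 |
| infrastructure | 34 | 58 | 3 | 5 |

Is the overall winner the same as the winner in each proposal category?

No

Translational research: the external panel 1/5 = 20.0%, the 2025 panel 37/105 = 35.2% → the 2025 panel
Basic research: the external panel 9/20 = 45.0%, the 2025 panel 21/35 = 60.0% → the 2025 panel
Infrastructure: the external panel 34/58 = 58.6%, the 2025 panel 3/5 = 60.0% → the 2025 panel
Overall: the external panel 44/83 = 53.0%, the 2025 panel 61/145 = 42.1% → the external panel
The 2025 panel wins each proposal group but the external panel wins overall — the comparison reverses. The 2025 panel's proposals skew toward translational research, which has a lower base rate.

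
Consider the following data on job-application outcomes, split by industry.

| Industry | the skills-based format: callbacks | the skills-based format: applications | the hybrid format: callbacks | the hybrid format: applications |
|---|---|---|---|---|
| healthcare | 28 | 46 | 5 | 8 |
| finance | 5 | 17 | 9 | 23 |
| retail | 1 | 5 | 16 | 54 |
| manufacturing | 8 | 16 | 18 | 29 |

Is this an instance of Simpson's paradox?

Yes

Healthcare: the skills-based format 28/46 = 60.9%, the hybrid format 5/8 = 62.5% → the hybrid format
Finance: the skills-based format 5/17 = 29.4%, the hybrid format 9/23 = 39.1% → the hybrid format
Retail: the skills-based format 1/5 = 20.0%, the hybrid format 16/54 = 29.6% → the hybrid format
Manufacturing: the skills-based format 8/16 = 50.0%, the hybrid format 18/29 = 62.1% → the hybrid format
Overall: the skills-based format 42/84 = 50.0%, the hybrid format 48/114 = 42.1% → the skills-based format
The hybrid format wins each industry group but the skills-based format wins overall — the comparison reverses. The hybrid format's applications skew toward retail, which has a lower base rate.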